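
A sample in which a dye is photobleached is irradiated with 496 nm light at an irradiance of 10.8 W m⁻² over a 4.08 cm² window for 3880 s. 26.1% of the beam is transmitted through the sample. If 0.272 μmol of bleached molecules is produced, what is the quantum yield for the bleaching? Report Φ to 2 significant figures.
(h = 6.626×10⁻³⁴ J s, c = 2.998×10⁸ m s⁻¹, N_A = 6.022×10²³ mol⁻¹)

Φ = 0.0052

Product: 0.272 μmol = 2.72×10⁻⁷ mol.
Photon energy at 496 nm: hc/λ = (6.626×10⁻³⁴)(2.998×10⁸)/(496×10⁻⁹) = 4.005×10⁻¹⁹ J.
Energy delivered: (10.8 W m⁻²)(4.08×10⁻⁴ m²)(3880 s) = 17.10 J.
Photons incident: 17.10 / 4.005×10⁻¹⁹ = 4.270×10¹⁹, i.e. 4.270×10¹⁹/6.022×10²³ = 7.091×10⁻⁵ mol.
Fraction absorbed: 1 − 26.1/100 = 0.7390.
Photons absorbed: 0.7390 × 7.091×10⁻⁵ = 5.240×10⁻⁵ mol.
Φ = 2.72×10⁻⁷ mol / 5.240×10⁻⁵ mol photons = 0.0052.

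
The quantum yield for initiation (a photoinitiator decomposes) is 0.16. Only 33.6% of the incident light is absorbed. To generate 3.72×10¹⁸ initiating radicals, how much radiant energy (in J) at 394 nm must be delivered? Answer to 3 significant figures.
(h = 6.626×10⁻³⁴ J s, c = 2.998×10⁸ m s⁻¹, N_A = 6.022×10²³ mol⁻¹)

34.9 J

Product: 3.72×10¹⁸ / 6.022×10²³ = 6.177×10⁻⁶ mol.
Photons that must be absorbed: 6.177×10⁻⁶ / 0.16 = 3.861×10⁻⁵ mol.
Incident photons needed: 3.861×10⁻⁵ / 0.336 = 1.149×10⁻⁴ mol.
Photon energy: hc/λ = 5.042×10⁻¹⁹ J; per mole, 3.036×10⁵ J mol⁻¹.
Energy required: 1.149×10⁻⁴ × 3.036×10⁵ = 34.9 J.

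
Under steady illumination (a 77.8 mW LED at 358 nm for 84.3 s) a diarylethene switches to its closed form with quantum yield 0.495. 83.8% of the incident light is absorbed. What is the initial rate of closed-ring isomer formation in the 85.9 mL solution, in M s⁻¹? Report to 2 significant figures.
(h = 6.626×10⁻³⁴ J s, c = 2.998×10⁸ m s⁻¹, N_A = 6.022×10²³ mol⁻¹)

1.1×10⁻⁶ M s⁻¹

Photon energy at 358 nm: hc/λ = (6.626×10⁻³⁴)(2.998×10⁸)/(358×10⁻⁹) = 5.549×10⁻¹⁹ J.
Energy delivered: (77.8 mW)(84.3 s) = 6.559 J.
Photons incident: 6.559 / 5.549×10⁻¹⁹ = 1.182×10¹⁹, i.e. 1.182×10¹⁹/6.022×10²³ = 1.963×10⁻⁵ mol.
Photons absorbed: 0.838 × 1.963×10⁻⁵ = 1.645×10⁻⁵ mol.
Product formed: 0.495 × 1.645×10⁻⁵ = 8.143×10⁻⁶ mol.
Rate: 8.143×10⁻⁶ mol / (84.3 s × 0.0859 L) = 1.1×10⁻⁶ M s⁻¹.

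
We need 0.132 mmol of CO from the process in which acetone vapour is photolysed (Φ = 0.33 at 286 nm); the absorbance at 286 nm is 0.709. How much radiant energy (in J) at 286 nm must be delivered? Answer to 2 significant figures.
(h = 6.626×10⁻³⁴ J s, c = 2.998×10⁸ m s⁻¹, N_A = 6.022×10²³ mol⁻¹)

210 J

Product: 0.132 mmol = 1.32×10⁻⁴ mol.
Photons that must be absorbed: 1.32×10⁻⁴ / 0.33 = 4.000×10⁻⁴ mol.
Fraction absorbed: 1 − 10^(−0.709) = 0.8046.
Incident photons needed: 4.000×10⁻⁴ / 0.8046 = 4.971×10⁻⁴ mol.
Photon energy: hc/λ = 6.946×10⁻¹⁹ J; per mole, 4.183×10⁵ J mol⁻¹.
Energy required: 4.971×10⁻⁴ × 4.183×10⁵ = 210 J.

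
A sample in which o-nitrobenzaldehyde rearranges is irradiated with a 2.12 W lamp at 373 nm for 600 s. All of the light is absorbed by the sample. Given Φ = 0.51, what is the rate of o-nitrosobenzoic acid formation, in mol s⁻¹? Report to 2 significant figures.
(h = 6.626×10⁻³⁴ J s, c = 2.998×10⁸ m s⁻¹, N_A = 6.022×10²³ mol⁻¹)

Photon energy at 373 nm: hc/λ = (6.626×10⁻³⁴)(2.998×10⁸)/(373×10⁻⁹) = 5.326×10⁻¹⁹ J.
Energy delivered: (2.12 W)(600 s) = 1272 J.
Photons incident: 1272 / 5.326×10⁻¹⁹ = 2.388×10²¹, i.e. 2.388×10²¹/6.022×10²³ = 0.003965 mol.
Product formed: 0.51 × 0.003965 = 0.002022 mol.
Rate: 0.002022 / 600 s = 3.4×10⁻⁶ mol s⁻¹.

3.4×10⁻⁶ mol s⁻¹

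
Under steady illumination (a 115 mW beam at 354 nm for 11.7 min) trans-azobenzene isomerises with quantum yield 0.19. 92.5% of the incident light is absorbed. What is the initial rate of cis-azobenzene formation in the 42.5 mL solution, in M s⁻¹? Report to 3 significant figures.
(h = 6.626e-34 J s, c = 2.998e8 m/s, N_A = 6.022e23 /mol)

1.41e-6 M s⁻¹

Photon energy at 354 nm: hc/λ = (6.626e-34)(2.998e8)/(354e-9) = 5.612e-19 J.
Energy delivered: (115 mW)(702 s) = 80.73 J.
Photons incident: 80.73 / 5.612e-19 = 1.439e20, i.e. 1.439e20/6.022e23 = 2.390e-4 mol.
Photons absorbed: 0.925 × 2.390e-4 = 2.211e-4 mol.
Product formed: 0.19 × 2.211e-4 = 4.201e-5 mol.
Rate: 4.201e-5 mol / (702 s × 0.0425 L) = 1.41e-6 M s⁻¹.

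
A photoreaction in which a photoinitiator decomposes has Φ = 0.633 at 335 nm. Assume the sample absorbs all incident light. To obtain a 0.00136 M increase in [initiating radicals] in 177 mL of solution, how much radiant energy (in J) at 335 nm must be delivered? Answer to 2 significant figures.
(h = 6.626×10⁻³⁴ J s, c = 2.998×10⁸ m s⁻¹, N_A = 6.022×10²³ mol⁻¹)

Product: (0.00136 M)(0.177 L) = 2.407×10⁻⁴ mol.
Photons that must be absorbed: 2.407×10⁻⁴ / 0.633 = 3.803×10⁻⁴ mol.
Photon energy: hc/λ = 5.930×10⁻¹⁹ J; per mole, 3.571×10⁵ J mol⁻¹.
Energy required: 3.803×10⁻⁴ × 3.571×10⁵ = 140 J.

140 J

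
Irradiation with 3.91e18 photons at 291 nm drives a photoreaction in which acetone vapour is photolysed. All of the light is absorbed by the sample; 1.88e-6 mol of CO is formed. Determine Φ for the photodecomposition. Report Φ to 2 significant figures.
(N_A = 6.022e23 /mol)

Φ = 0.29

Moles of photons: 3.91e18 / 6.022e23 = 6.493e-6 mol.
Φ = 1.88e-6 mol / 6.493e-6 mol photons = 0.29.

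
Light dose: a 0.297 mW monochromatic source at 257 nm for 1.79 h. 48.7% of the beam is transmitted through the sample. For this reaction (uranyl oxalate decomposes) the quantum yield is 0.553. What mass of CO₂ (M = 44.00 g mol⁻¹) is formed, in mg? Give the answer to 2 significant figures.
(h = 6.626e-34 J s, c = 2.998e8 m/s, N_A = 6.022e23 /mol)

0.051 mg

Photon energy at 257 nm: hc/λ = (6.626e-34)(2.998e8)/(257e-9) = 7.729e-19 J.
Energy delivered: (0.297 mW)(6444 s) = 1.914 J.
Photons incident: 1.914 / 7.729e-19 = 2.476e18, i.e. 2.476e18/6.022e23 = 4.112e-6 mol.
Fraction absorbed: 1 − 48.7/100 = 0.5130.
Photons absorbed: 0.5130 × 4.112e-6 = 2.109e-6 mol.
Product: Φ × n_abs = 0.553 × 2.109e-6 = 1.166e-6 mol.
Mass: 1.166e-6 × 44.00 = 5.130e-5 g = 0.051 mg.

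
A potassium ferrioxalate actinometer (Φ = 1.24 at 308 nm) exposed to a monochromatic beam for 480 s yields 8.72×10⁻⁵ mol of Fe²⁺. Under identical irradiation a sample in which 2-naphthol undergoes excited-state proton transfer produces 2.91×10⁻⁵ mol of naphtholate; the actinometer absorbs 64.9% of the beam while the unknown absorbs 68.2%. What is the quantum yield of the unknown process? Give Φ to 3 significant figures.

Photons absorbed by the actinometer: 8.72×10⁻⁵ / 1.24 = 7.032×10⁻⁵ mol.
Incident flux: 7.032×10⁻⁵ / 0.649 = 1.084×10⁻⁴ einstein.
Absorbed by unknown: 0.682 × 1.084×10⁻⁴ = 7.393×10⁻⁵ mol.
Φ(unknown) = 2.91×10⁻⁵ / 7.393×10⁻⁵ = 0.394.

Φ = 0.394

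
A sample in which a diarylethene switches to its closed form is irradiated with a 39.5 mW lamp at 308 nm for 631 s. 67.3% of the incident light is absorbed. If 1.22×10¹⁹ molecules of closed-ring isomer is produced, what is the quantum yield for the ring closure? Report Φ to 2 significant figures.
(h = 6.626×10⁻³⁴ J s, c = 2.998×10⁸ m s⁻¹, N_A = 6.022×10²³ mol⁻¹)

Φ = 0.47

Product: 1.22×10¹⁹ / 6.022×10²³ = 2.026×10⁻⁵ mol.
Photon energy at 308 nm: hc/λ = (6.626×10⁻³⁴)(2.998×10⁸)/(308×10⁻⁹) = 6.450×10⁻¹⁹ J.
Energy delivered: (39.5 mW)(631 s) = 24.92 J.
Photons incident: 24.92 / 6.450×10⁻¹⁹ = 3.864×10¹⁹, i.e. 3.864×10¹⁹/6.022×10²³ = 6.416×10⁻⁵ mol.
Photons absorbed: 0.673 × 6.416×10⁻⁵ = 4.318×10⁻⁵ mol.
Φ = 2.026×10⁻⁵ mol / 4.318×10⁻⁵ mol photons = 0.47.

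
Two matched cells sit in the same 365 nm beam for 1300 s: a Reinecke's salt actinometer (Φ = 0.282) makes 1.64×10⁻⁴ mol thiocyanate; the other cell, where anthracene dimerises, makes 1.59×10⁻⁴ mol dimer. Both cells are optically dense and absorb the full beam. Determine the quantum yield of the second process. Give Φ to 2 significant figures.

Φ = 0.27

Photons absorbed by the actinometer: 1.64×10⁻⁴ / 0.282 = 5.816×10⁻⁴ mol.
Φ(unknown) = 1.59×10⁻⁴ / 5.816×10⁻⁴ = 0.27.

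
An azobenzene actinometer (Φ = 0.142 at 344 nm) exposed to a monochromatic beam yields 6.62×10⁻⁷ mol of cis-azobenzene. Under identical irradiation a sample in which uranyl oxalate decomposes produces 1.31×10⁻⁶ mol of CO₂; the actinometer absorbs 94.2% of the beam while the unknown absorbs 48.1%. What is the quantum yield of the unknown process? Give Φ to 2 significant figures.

Photons absorbed by the actinometer: 6.62×10⁻⁷ / 0.142 = 4.662×10⁻⁶ mol.
Incident flux: 4.662×10⁻⁶ / 0.942 = 4.949×10⁻⁶ einstein.
Absorbed by unknown: 0.481 × 4.949×10⁻⁶ = 2.380×10⁻⁶ mol.
Φ(unknown) = 1.31×10⁻⁶ / 2.380×10⁻⁶ = 0.55.

Φ = 0.55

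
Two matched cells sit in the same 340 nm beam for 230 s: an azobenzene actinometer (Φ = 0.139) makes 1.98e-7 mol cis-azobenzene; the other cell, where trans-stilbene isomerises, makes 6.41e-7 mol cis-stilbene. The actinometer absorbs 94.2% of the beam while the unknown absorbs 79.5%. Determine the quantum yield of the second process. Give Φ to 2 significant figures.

Φ = 0.53

Photons absorbed by the actinometer: 1.98e-7 / 0.139 = 1.424e-6 mol.
Incident flux: 1.424e-6 / 0.942 = 1.512e-6 einstein.
Absorbed by unknown: 0.795 × 1.512e-6 = 1.202e-6 mol.
Φ(unknown) = 6.41e-7 / 1.202e-6 = 0.53.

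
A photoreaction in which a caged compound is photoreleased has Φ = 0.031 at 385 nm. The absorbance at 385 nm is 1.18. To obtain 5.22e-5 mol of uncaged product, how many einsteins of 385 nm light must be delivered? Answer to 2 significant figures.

0.0018 einstein

Photons that must be absorbed: 5.22e-5 / 0.031 = 0.001684 mol.
Fraction absorbed: 1 − 10^(−1.18) = 0.9339.
Incident photons needed: 0.001684 / 0.9339 = 0.001803 mol.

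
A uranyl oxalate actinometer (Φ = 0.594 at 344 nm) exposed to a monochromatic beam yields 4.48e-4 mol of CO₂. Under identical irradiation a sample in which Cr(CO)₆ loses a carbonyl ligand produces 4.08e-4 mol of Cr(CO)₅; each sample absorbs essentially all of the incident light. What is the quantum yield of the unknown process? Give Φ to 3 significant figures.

Φ = 0.541

Photons absorbed by the actinometer: 4.48e-4 / 0.594 = 7.542e-4 mol.
Φ(unknown) = 4.08e-4 / 7.542e-4 = 0.541.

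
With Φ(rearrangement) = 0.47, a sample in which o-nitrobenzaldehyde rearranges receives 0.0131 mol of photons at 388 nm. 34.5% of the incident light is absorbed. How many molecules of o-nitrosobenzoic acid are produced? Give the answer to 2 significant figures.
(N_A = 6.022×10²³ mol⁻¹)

Photons absorbed: 0.345 × 0.0131 = 0.004520 mol.
Product: Φ × n_abs = 0.47 × 0.004520 = 0.002124 mol.
As a count: 0.002124 × 6.022×10²³ = 1.3×10²¹.

1.3×10²¹ molecules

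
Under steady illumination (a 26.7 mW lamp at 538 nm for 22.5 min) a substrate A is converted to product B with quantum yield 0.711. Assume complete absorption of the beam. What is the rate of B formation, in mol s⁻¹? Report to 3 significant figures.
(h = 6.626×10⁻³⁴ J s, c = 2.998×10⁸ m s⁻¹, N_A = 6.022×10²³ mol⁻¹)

8.54×10⁻⁸ mol s⁻¹

Photon energy at 538 nm: hc/λ = (6.626×10⁻³⁴)(2.998×10⁸)/(538×10⁻⁹) = 3.692×10⁻¹⁹ J.
Energy delivered: (26.7 mW)(1350 s) = 36.04 J.
Photons incident: 36.04 / 3.692×10⁻¹⁹ = 9.762×10¹⁹, i.e. 9.762×10¹⁹/6.022×10²³ = 1.621×10⁻⁴ mol.
Product formed: 0.711 × 1.621×10⁻⁴ = 1.153×10⁻⁴ mol.
Rate: 1.153×10⁻⁴ / 1350 s = 8.54×10⁻⁸ mol s⁻¹.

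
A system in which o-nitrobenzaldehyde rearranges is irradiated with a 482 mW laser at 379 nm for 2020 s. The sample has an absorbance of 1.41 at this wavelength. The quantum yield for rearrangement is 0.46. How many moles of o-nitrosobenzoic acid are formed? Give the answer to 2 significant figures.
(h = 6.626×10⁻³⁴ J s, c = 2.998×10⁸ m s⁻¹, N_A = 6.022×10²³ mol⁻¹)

Photon energy at 379 nm: hc/λ = (6.626×10⁻³⁴)(2.998×10⁸)/(379×10⁻⁹) = 5.241×10⁻¹⁹ J.
Energy delivered: (482 mW)(2020 s) = 973.6 J.
Photons incident: 973.6 / 5.241×10⁻¹⁹ = 1.858×10²¹, i.e. 1.858×10²¹/6.022×10²³ = 0.003085 mol.
Fraction absorbed: 1 − 10^(−1.41) = 0.9611.
Photons absorbed: 0.9611 × 0.003085 = 0.002965 mol.
Product: Φ × n_abs = 0.46 × 0.002965 = 0.001364 mol.

0.0014 mol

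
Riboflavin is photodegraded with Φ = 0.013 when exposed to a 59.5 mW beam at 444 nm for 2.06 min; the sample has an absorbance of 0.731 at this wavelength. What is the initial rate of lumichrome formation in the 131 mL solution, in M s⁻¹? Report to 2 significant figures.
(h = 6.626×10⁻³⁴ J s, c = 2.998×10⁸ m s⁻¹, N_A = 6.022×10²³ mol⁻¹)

1.8×10⁻⁸ M s⁻¹

Photon energy at 444 nm: hc/λ = (6.626×10⁻³⁴)(2.998×10⁸)/(444×10⁻⁹) = 4.474×10⁻¹⁹ J.
Energy delivered: (59.5 mW)(123.6 s) = 7.354 J.
Photons incident: 7.354 / 4.474×10⁻¹⁹ = 1.644×10¹⁹, i.e. 1.644×10¹⁹/6.022×10²³ = 2.730×10⁻⁵ mol.
Fraction absorbed: 1 − 10^(−0.731) = 0.8142.
Photons absorbed: 0.8142 × 2.730×10⁻⁵ = 2.223×10⁻⁵ mol.
Product formed: 0.013 × 2.223×10⁻⁵ = 2.890×10⁻⁷ mol.
Rate: 2.890×10⁻⁷ mol / (123.6 s × 0.131 L) = 1.8×10⁻⁸ M s⁻¹.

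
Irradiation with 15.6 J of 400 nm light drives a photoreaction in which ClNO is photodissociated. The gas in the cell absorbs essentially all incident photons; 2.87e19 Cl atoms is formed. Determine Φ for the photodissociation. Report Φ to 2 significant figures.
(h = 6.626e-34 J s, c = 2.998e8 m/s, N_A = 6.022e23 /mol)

Product: 2.87e19 / 6.022e23 = 4.766e-5 mol.
Photon energy at 400 nm: hc/λ = (6.626e-34)(2.998e8)/(400e-9) = 4.966e-19 J.
Photons incident: 15.6 / 4.966e-19 = 3.141e19, i.e. 3.141e19/6.022e23 = 5.216e-5 mol.
Φ = 4.766e-5 mol / 5.216e-5 mol photons = 0.91.

Φ = 0.91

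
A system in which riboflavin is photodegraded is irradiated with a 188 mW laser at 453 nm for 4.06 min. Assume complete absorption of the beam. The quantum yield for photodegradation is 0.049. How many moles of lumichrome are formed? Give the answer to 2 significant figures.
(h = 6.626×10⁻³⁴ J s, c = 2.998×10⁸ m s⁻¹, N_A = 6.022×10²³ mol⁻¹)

Photon energy at 453 nm: hc/λ = (6.626×10⁻³⁴)(2.998×10⁸)/(453×10⁻⁹) = 4.385×10⁻¹⁹ J.
Energy delivered: (188 mW)(243.6 s) = 45.80 J.
Photons incident: 45.80 / 4.385×10⁻¹⁹ = 1.044×10²⁰, i.e. 1.044×10²⁰/6.022×10²³ = 1.734×10⁻⁴ mol.
Product: Φ × n_abs = 0.049 × 1.734×10⁻⁴ = 8.497×10⁻⁶ mol.

8.5×10⁻⁶ mol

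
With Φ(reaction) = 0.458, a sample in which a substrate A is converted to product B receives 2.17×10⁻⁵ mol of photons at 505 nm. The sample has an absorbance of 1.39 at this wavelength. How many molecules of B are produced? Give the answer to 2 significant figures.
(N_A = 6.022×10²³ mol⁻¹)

Fraction absorbed: 1 − 10^(−1.39) = 0.9593.
Photons absorbed: 0.9593 × 2.17×10⁻⁵ = 2.082×10⁻⁵ mol.
Product: Φ × n_abs = 0.458 × 2.082×10⁻⁵ = 9.536×10⁻⁶ mol.
As a count: 9.536×10⁻⁶ × 6.022×10²³ = 5.7×10¹⁸.

5.7×10¹⁸ molecules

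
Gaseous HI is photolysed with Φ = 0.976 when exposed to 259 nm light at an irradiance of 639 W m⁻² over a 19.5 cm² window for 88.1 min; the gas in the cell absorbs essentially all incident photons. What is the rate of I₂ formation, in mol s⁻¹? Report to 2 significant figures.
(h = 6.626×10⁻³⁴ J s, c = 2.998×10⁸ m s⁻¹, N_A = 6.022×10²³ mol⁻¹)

Photon energy at 259 nm: hc/λ = (6.626×10⁻³⁴)(2.998×10⁸)/(259×10⁻⁹) = 7.670×10⁻¹⁹ J.
Energy delivered: (639 W m⁻²)(19.5×10⁻⁴ m²)(5286 s) = 6587 J.
Photons incident: 6587 / 7.670×10⁻¹⁹ = 8.588×10²¹, i.e. 8.588×10²¹/6.022×10²³ = 0.01426 mol.
Product formed: 0.976 × 0.01426 = 0.01392 mol.
Rate: 0.01392 / 5286 s = 2.6×10⁻⁶ mol s⁻¹.

2.6×10⁻⁶ mol s⁻¹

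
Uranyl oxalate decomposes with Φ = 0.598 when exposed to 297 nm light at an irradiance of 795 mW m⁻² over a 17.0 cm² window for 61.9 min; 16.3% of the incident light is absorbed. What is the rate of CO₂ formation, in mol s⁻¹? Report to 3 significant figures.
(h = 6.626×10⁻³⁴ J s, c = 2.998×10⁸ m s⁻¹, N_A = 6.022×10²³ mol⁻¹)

Photon energy at 297 nm: hc/λ = (6.626×10⁻³⁴)(2.998×10⁸)/(297×10⁻⁹) = 6.688×10⁻¹⁹ J.
Energy delivered: (795 mW m⁻²)(17.0×10⁻⁴ m²)(3714 s) = 5.019 J.
Photons incident: 5.019 / 6.688×10⁻¹⁹ = 7.504×10¹⁸, i.e. 7.504×10¹⁸/6.022×10²³ = 1.246×10⁻⁵ mol.
Photons absorbed: 0.163 × 1.246×10⁻⁵ = 2.031×10⁻⁶ mol.
Product formed: 0.598 × 2.031×10⁻⁶ = 1.215×10⁻⁶ mol.
Rate: 1.215×10⁻⁶ / 3714 s = 3.27×10⁻¹⁰ mol s⁻¹.

3.27×10⁻¹⁰ mol s⁻¹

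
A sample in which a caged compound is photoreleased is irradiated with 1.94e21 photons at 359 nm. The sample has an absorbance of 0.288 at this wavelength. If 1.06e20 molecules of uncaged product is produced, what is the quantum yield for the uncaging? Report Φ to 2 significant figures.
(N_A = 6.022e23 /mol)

Φ = 0.11

Product: 1.06e20 / 6.022e23 = 1.760e-4 mol.
Moles of photons: 1.94e21 / 6.022e23 = 0.003222 mol.
Fraction absorbed: 1 − 10^(−0.288) = 0.4848.
Photons absorbed: 0.4848 × 0.003222 = 0.001562 mol.
Φ = 1.760e-4 mol / 0.001562 mol photons = 0.11.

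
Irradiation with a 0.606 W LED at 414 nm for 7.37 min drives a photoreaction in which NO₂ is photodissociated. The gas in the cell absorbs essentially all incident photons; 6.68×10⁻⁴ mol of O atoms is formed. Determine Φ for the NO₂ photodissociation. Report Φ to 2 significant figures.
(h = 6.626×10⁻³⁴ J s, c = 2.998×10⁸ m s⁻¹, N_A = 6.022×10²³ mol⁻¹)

Photon energy at 414 nm: hc/λ = (6.626×10⁻³⁴)(2.998×10⁸)/(414×10⁻⁹) = 4.798×10⁻¹⁹ J.
Energy delivered: (0.606 W)(442.2 s) = 268.0 J.
Photons incident: 268.0 / 4.798×10⁻¹⁹ = 5.586×10²⁰, i.e. 5.586×10²⁰/6.022×10²³ = 9.276×10⁻⁴ mol.
Φ = 6.68×10⁻⁴ mol / 9.276×10⁻⁴ mol photons = 0.72.

Φ = 0.72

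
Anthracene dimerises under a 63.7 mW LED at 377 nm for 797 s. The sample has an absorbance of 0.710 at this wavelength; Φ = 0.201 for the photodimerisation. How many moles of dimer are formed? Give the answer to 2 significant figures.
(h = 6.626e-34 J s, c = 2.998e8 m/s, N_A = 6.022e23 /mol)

Photon energy at 377 nm: hc/λ = (6.626e-34)(2.998e8)/(377e-9) = 5.269e-19 J.
Energy delivered: (63.7 mW)(797 s) = 50.77 J.
Photons incident: 50.77 / 5.269e-19 = 9.636e19, i.e. 9.636e19/6.022e23 = 1.600e-4 mol.
Fraction absorbed: 1 − 10^(−0.710) = 0.8050.
Photons absorbed: 0.8050 × 1.600e-4 = 1.288e-4 mol.
Product: Φ × n_abs = 0.201 × 1.288e-4 = 2.589e-5 mol.

2.6e-5 mol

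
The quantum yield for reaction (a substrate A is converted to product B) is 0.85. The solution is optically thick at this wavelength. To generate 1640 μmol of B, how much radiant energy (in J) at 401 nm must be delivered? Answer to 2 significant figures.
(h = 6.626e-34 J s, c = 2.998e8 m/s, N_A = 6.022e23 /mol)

580 J

Product: 1640 μmol = 0.00164 mol.
Photons that must be absorbed: 0.00164 / 0.85 = 0.001929 mol.
Photon energy: hc/λ = 4.954e-19 J; per mole, 2.983e5 J mol⁻¹.
Energy required: 0.001929 × 2.983e5 = 580 J.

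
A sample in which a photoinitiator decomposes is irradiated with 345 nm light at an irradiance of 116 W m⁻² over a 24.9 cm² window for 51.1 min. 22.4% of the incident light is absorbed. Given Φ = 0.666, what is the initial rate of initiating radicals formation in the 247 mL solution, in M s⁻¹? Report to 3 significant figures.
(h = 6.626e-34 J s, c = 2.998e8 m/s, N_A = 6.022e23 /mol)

Photon energy at 345 nm: hc/λ = (6.626e-34)(2.998e8)/(345e-9) = 5.758e-19 J.
Energy delivered: (116 W m⁻²)(24.9e-4 m²)(3066 s) = 885.6 J.
Photons incident: 885.6 / 5.758e-19 = 1.538e21, i.e. 1.538e21/6.022e23 = 0.002554 mol.
Photons absorbed: 0.224 × 0.002554 = 5.721e-4 mol.
Product formed: 0.666 × 5.721e-4 = 3.810e-4 mol.
Rate: 3.810e-4 mol / (3066 s × 0.247 L) = 5.03e-7 M s⁻¹.

5.03e-7 M s⁻¹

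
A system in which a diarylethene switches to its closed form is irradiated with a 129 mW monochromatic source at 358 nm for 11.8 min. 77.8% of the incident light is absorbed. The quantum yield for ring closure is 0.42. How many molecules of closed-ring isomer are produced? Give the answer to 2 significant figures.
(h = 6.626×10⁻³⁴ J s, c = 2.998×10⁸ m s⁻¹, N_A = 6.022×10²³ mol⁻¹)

Photon energy at 358 nm: hc/λ = (6.626×10⁻³⁴)(2.998×10⁸)/(358×10⁻⁹) = 5.549×10⁻¹⁹ J.
Energy delivered: (129 mW)(708 s) = 91.33 J.
Photons incident: 91.33 / 5.549×10⁻¹⁹ = 1.646×10²⁰, i.e. 1.646×10²⁰/6.022×10²³ = 2.733×10⁻⁴ mol.
Photons absorbed: 0.778 × 2.733×10⁻⁴ = 2.126×10⁻⁴ mol.
Product: Φ × n_abs = 0.42 × 2.126×10⁻⁴ = 8.929×10⁻⁵ mol.
As a count: 8.929×10⁻⁵ × 6.022×10²³ = 5.4×10¹⁹.

5.4×10¹⁹ molecules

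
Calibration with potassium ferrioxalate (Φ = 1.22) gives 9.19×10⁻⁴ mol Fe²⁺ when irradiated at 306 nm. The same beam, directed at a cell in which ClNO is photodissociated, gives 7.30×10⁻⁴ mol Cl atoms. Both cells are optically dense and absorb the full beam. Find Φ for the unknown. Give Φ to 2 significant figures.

Φ = 0.97

Photons absorbed by the actinometer: 9.19×10⁻⁴ / 1.22 = 7.533×10⁻⁴ mol.
Φ(unknown) = 7.30×10⁻⁴ / 7.533×10⁻⁴ = 0.97.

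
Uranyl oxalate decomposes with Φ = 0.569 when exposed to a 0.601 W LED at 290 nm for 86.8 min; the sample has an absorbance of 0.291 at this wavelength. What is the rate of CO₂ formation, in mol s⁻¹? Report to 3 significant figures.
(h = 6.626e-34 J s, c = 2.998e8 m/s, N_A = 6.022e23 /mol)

4.05e-7 mol s⁻¹

Photon energy at 290 nm: hc/λ = (6.626e-34)(2.998e8)/(290e-9) = 6.850e-19 J.
Energy delivered: (0.601 W)(5208 s) = 3130 J.
Photons incident: 3130 / 6.850e-19 = 4.569e21, i.e. 4.569e21/6.022e23 = 0.007587 mol.
Fraction absorbed: 1 − 10^(−0.291) = 0.4883.
Photons absorbed: 0.4883 × 0.007587 = 0.003705 mol.
Product formed: 0.569 × 0.003705 = 0.002108 mol.
Rate: 0.002108 / 5208 s = 4.05e-7 mol s⁻¹.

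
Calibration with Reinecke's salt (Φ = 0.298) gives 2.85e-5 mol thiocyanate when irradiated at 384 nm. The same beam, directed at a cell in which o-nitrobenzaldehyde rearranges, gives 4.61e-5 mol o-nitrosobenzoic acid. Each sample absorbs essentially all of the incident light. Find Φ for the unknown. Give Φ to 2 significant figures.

Photons absorbed by the actinometer: 2.85e-5 / 0.298 = 9.564e-5 mol.
Φ(unknown) = 4.61e-5 / 9.564e-5 = 0.48.

Φ = 0.48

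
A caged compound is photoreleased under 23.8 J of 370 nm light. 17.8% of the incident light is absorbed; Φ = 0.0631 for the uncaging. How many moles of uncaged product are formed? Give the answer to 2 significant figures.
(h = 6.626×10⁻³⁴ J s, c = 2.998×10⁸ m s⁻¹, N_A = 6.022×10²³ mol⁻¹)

8.3×10⁻⁷ mol

Photon energy at 370 nm: hc/λ = (6.626×10⁻³⁴)(2.998×10⁸)/(370×10⁻⁹) = 5.369×10⁻¹⁹ J.
Photons incident: 23.8 / 5.369×10⁻¹⁹ = 4.433×10¹⁹, i.e. 4.433×10¹⁹/6.022×10²³ = 7.361×10⁻⁵ mol.
Photons absorbed: 0.178 × 7.361×10⁻⁵ = 1.310×10⁻⁵ mol.
Product: Φ × n_abs = 0.0631 × 1.310×10⁻⁵ = 8.266×10⁻⁷ mol.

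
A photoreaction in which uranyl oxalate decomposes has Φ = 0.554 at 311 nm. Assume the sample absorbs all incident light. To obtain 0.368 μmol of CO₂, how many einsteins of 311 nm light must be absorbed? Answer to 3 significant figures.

6.64×10⁻⁷ einstein

Product: 0.368 μmol = 3.68×10⁻⁷ mol.
Photons that must be absorbed: 3.68×10⁻⁷ / 0.554 = 6.643×10⁻⁷ mol.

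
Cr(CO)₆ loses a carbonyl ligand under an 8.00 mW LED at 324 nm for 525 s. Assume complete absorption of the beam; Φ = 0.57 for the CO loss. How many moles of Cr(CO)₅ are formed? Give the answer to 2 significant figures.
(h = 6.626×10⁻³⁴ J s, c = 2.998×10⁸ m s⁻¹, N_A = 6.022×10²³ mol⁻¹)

6.5×10⁻⁶ mol

Photon energy at 324 nm: hc/λ = (6.626×10⁻³⁴)(2.998×10⁸)/(324×10⁻⁹) = 6.131×10⁻¹⁹ J.
Energy delivered: (8.00 mW)(525 s) = 4.200 J.
Photons incident: 4.200 / 6.131×10⁻¹⁹ = 6.850×10¹⁸, i.e. 6.850×10¹⁸/6.022×10²³ = 1.137×10⁻⁵ mol.
Product: Φ × n_abs = 0.57 × 1.137×10⁻⁵ = 6.481×10⁻⁶ mol.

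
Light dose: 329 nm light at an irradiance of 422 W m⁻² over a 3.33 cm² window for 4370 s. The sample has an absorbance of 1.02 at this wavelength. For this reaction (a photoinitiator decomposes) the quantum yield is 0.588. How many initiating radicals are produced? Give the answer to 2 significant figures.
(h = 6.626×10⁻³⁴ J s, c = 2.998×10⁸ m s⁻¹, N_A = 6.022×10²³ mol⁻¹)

5.4×10²⁰ initiating radicals

Photon energy at 329 nm: hc/λ = (6.626×10⁻³⁴)(2.998×10⁸)/(329×10⁻⁹) = 6.038×10⁻¹⁹ J.
Energy delivered: (422 W m⁻²)(3.33×10⁻⁴ m²)(4370 s) = 614.1 J.
Photons incident: 614.1 / 6.038×10⁻¹⁹ = 1.017×10²¹, i.e. 1.017×10²¹/6.022×10²³ = 0.001689 mol.
Fraction absorbed: 1 − 10^(−1.02) = 0.9045.
Photons absorbed: 0.9045 × 0.001689 = 0.001528 mol.
Product: Φ × n_abs = 0.588 × 0.001528 = 8.985×10⁻⁴ mol.
As a count: 8.985×10⁻⁴ × 6.022×10²³ = 5.4×10²⁰.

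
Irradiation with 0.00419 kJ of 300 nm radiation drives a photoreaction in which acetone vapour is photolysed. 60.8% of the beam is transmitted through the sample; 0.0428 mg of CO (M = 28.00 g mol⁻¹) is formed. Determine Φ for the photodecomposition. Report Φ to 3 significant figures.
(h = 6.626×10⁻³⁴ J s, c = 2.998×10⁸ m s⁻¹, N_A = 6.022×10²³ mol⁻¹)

Product: 0.0428 mg / 28.00 g mol⁻¹ = 1.529×10⁻⁶ mol.
Photon energy at 300 nm: hc/λ = (6.626×10⁻³⁴)(2.998×10⁸)/(300×10⁻⁹) = 6.622×10⁻¹⁹ J.
Incident energy: 0.00419 kJ = 4.19 J.
Photons incident: 4.19 / 6.622×10⁻¹⁹ = 6.327×10¹⁸, i.e. 6.327×10¹⁸/6.022×10²³ = 1.051×10⁻⁵ mol.
Fraction absorbed: 1 − 60.8/100 = 0.3920.
Photons absorbed: 0.3920 × 1.051×10⁻⁵ = 4.120×10⁻⁶ mol.
Φ = 1.529×10⁻⁶ mol / 4.120×10⁻⁶ mol photons = 0.371.

Φ = 0.371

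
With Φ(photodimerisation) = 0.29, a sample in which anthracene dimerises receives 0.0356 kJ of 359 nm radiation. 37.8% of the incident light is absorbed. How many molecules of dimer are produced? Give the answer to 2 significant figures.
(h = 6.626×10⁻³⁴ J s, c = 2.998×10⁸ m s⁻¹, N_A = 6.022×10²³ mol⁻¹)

Photon energy at 359 nm: hc/λ = (6.626×10⁻³⁴)(2.998×10⁸)/(359×10⁻⁹) = 5.533×10⁻¹⁹ J.
Incident energy: 0.0356 kJ = 35.6 J.
Photons incident: 35.6 / 5.533×10⁻¹⁹ = 6.434×10¹⁹, i.e. 6.434×10¹⁹/6.022×10²³ = 1.068×10⁻⁴ mol.
Photons absorbed: 0.378 × 1.068×10⁻⁴ = 4.037×10⁻⁵ mol.
Product: Φ × n_abs = 0.29 × 4.037×10⁻⁵ = 1.171×10⁻⁵ mol.
As a count: 1.171×10⁻⁵ × 6.022×10²³ = 7.1×10¹⁸.

7.1×10¹⁸ molecules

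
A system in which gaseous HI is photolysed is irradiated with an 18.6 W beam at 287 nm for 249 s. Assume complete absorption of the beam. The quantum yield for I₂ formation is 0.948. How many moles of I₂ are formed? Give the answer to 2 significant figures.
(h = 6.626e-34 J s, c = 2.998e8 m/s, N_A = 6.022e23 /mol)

Photon energy at 287 nm: hc/λ = (6.626e-34)(2.998e8)/(287e-9) = 6.922e-19 J.
Energy delivered: (18.6 W)(249 s) = 4631 J.
Photons incident: 4631 / 6.922e-19 = 6.690e21, i.e. 6.690e21/6.022e23 = 0.01111 mol.
Product: Φ × n_abs = 0.948 × 0.01111 = 0.01053 mol.

0.011 mol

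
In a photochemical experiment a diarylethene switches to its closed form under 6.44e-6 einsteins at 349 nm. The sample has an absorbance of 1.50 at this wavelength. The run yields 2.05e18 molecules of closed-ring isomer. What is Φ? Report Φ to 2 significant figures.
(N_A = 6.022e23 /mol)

Product: 2.05e18 / 6.022e23 = 3.404e-6 mol.
Fraction absorbed: 1 − 10^(−1.50) = 0.9684.
Photons absorbed: 0.9684 × 6.44e-6 = 6.236e-6 mol.
Φ = 3.404e-6 mol / 6.236e-6 mol photons = 0.55.

Φ = 0.55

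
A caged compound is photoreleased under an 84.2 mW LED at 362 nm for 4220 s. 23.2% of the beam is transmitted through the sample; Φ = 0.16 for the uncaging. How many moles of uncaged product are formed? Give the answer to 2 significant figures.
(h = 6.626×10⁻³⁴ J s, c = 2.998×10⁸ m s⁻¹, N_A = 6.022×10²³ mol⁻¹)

1.3×10⁻⁴ mol

Photon energy at 362 nm: hc/λ = (6.626×10⁻³⁴)(2.998×10⁸)/(362×10⁻⁹) = 5.487×10⁻¹⁹ J.
Energy delivered: (84.2 mW)(4220 s) = 355.3 J.
Photons incident: 355.3 / 5.487×10⁻¹⁹ = 6.475×10²⁰, i.e. 6.475×10²⁰/6.022×10²³ = 0.001075 mol.
Fraction absorbed: 1 − 23.2/100 = 0.7680.
Photons absorbed: 0.7680 × 0.001075 = 8.256×10⁻⁴ mol.
Product: Φ × n_abs = 0.16 × 8.256×10⁻⁴ = 1.321×10⁻⁴ mol.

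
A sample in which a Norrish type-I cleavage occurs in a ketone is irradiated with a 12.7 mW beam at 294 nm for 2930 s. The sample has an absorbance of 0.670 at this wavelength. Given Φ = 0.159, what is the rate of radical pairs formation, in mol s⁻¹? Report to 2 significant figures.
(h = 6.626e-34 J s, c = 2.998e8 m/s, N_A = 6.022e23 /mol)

3.9e-9 mol s⁻¹

Photon energy at 294 nm: hc/λ = (6.626e-34)(2.998e8)/(294e-9) = 6.757e-19 J.
Energy delivered: (12.7 mW)(2930 s) = 37.21 J.
Photons incident: 37.21 / 6.757e-19 = 5.507e19, i.e. 5.507e19/6.022e23 = 9.145e-5 mol.
Fraction absorbed: 1 − 10^(−0.670) = 0.7862.
Photons absorbed: 0.7862 × 9.145e-5 = 7.190e-5 mol.
Product formed: 0.159 × 7.190e-5 = 1.143e-5 mol.
Rate: 1.143e-5 / 2930 s = 3.9e-9 mol s⁻¹.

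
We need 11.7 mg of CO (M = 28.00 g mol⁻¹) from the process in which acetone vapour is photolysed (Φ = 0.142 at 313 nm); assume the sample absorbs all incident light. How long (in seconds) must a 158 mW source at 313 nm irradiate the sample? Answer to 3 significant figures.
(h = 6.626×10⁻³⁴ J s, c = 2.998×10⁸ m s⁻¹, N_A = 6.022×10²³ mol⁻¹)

t ≈ 7120 s

Product: 11.7 mg / 28.00 g mol⁻¹ = 4.179×10⁻⁴ mol.
Photons that must be absorbed: 4.179×10⁻⁴ / 0.142 = 0.002943 mol.
Photon energy: hc/λ = 6.347×10⁻¹⁹ J; per mole, 3.822×10⁵ J mol⁻¹.
Energy required: 0.002943 × 3.822×10⁵ = 1125 J.
Time: 1125 J / 0.158 W = 7120 s.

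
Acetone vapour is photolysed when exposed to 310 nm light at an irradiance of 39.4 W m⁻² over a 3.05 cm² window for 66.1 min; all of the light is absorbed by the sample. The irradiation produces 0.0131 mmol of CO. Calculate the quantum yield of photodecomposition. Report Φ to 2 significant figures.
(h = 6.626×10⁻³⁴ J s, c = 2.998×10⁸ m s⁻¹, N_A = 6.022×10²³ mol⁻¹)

Product: 0.0131 mmol = 1.31×10⁻⁵ mol.
Photon energy at 310 nm: hc/λ = (6.626×10⁻³⁴)(2.998×10⁸)/(310×10⁻⁹) = 6.408×10⁻¹⁹ J.
Energy delivered: (39.4 W m⁻²)(3.05×10⁻⁴ m²)(3966 s) = 47.66 J.
Photons incident: 47.66 / 6.408×10⁻¹⁹ = 7.438×10¹⁹, i.e. 7.438×10¹⁹/6.022×10²³ = 1.235×10⁻⁴ mol.
Φ = 1.31×10⁻⁵ mol / 1.235×10⁻⁴ mol photons = 0.11.

Φ = 0.11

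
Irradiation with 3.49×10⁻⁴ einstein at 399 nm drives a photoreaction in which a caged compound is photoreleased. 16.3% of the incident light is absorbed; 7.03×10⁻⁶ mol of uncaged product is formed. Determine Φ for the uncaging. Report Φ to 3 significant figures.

Φ = 0.124

Photons absorbed: 0.163 × 3.49×10⁻⁴ = 5.689×10⁻⁵ mol.
Φ = 7.03×10⁻⁶ mol / 5.689×10⁻⁵ mol photons = 0.124.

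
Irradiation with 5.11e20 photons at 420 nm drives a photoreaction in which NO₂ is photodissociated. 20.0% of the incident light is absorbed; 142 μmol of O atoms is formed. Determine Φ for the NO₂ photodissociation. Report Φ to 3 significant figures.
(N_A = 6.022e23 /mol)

Φ = 0.837

Product: 142 μmol = 1.42e-4 mol.
Moles of photons: 5.11e20 / 6.022e23 = 8.486e-4 mol.
Photons absorbed: 0.200 × 8.486e-4 = 1.697e-4 mol.
Φ = 1.42e-4 mol / 1.697e-4 mol photons = 0.837.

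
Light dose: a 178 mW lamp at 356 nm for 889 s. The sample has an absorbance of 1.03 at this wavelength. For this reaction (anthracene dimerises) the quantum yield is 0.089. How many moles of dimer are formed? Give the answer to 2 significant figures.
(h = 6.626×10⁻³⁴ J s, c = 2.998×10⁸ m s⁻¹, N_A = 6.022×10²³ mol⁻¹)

3.8×10⁻⁵ mol

Photon energy at 356 nm: hc/λ = (6.626×10⁻³⁴)(2.998×10⁸)/(356×10⁻⁹) = 5.580×10⁻¹⁹ J.
Energy delivered: (178 mW)(889 s) = 158.2 J.
Photons incident: 158.2 / 5.580×10⁻¹⁹ = 2.835×10²⁰, i.e. 2.835×10²⁰/6.022×10²³ = 4.708×10⁻⁴ mol.
Fraction absorbed: 1 − 10^(−1.03) = 0.9067.
Photons absorbed: 0.9067 × 4.708×10⁻⁴ = 4.269×10⁻⁴ mol.
Product: Φ × n_abs = 0.089 × 4.269×10⁻⁴ = 3.799×10⁻⁵ mol.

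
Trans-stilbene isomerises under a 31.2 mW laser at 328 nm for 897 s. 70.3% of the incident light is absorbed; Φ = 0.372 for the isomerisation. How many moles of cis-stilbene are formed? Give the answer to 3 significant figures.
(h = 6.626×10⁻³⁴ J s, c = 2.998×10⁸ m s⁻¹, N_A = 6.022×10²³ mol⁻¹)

2.01×10⁻⁵ mol

Photon energy at 328 nm: hc/λ = (6.626×10⁻³⁴)(2.998×10⁸)/(328×10⁻⁹) = 6.056×10⁻¹⁹ J.
Energy delivered: (31.2 mW)(897 s) = 27.99 J.
Photons incident: 27.99 / 6.056×10⁻¹⁹ = 4.622×10¹⁹, i.e. 4.622×10¹⁹/6.022×10²³ = 7.675×10⁻⁵ mol.
Photons absorbed: 0.703 × 7.675×10⁻⁵ = 5.396×10⁻⁵ mol.
Product: Φ × n_abs = 0.372 × 5.396×10⁻⁵ = 2.007×10⁻⁵ mol.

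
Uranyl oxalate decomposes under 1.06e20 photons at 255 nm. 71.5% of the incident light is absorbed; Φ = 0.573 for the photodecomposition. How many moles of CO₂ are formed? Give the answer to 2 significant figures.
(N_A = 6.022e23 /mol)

7.2e-5 mol

Moles of photons: 1.06e20 / 6.022e23 = 1.760e-4 mol.
Photons absorbed: 0.715 × 1.760e-4 = 1.258e-4 mol.
Product: Φ × n_abs = 0.573 × 1.258e-4 = 7.208e-5 mol.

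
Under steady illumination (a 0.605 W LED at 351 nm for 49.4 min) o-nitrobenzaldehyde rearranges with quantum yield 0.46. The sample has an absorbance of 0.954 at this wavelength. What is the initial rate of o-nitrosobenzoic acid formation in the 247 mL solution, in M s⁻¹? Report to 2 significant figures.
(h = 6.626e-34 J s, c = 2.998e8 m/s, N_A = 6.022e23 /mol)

2.9e-6 M s⁻¹

Photon energy at 351 nm: hc/λ = (6.626e-34)(2.998e8)/(351e-9) = 5.659e-19 J.
Energy delivered: (0.605 W)(2964 s) = 1793 J.
Photons incident: 1793 / 5.659e-19 = 3.168e21, i.e. 3.168e21/6.022e23 = 0.005261 mol.
Fraction absorbed: 1 − 10^(−0.954) = 0.8888.
Photons absorbed: 0.8888 × 0.005261 = 0.004676 mol.
Product formed: 0.46 × 0.004676 = 0.002151 mol.
Rate: 0.002151 mol / (2964 s × 0.247 L) = 2.9e-6 M s⁻¹.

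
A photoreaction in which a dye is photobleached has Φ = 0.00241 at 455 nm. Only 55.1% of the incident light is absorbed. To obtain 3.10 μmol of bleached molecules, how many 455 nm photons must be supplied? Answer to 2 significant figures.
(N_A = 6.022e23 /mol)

1.4e21 photons

Product: 3.10 μmol = 3.10e-6 mol.
Photons that must be absorbed: 3.10e-6 / 0.00241 = 0.001286 mol.
Incident photons needed: 0.001286 / 0.551 = 0.002334 mol.
Photon count: 0.002334 × 6.022e23 = 1.4e21.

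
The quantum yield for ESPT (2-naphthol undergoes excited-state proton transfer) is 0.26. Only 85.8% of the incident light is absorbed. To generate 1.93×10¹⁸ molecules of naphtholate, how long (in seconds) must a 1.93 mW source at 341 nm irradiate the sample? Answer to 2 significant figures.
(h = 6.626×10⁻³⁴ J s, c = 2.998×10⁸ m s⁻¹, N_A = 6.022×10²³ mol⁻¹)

Product: 1.93×10¹⁸ / 6.022×10²³ = 3.205×10⁻⁶ mol.
Photons that must be absorbed: 3.205×10⁻⁶ / 0.26 = 1.233×10⁻⁵ mol.
Incident photons needed: 1.233×10⁻⁵ / 0.858 = 1.437×10⁻⁵ mol.
Photon energy: hc/λ = 5.825×10⁻¹⁹ J; per mole, 3.508×10⁵ J mol⁻¹.
Energy required: 1.437×10⁻⁵ × 3.508×10⁵ = 5.041 J.
Time: 5.041 J / 0.00193 W = 2600 s.

t ≈ 2600 s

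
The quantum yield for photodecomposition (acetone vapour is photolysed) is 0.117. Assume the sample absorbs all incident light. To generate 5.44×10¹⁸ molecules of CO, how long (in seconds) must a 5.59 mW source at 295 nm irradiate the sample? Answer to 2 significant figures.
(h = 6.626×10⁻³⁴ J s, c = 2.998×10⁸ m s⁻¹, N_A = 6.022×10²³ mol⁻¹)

t ≈ 5600 s

Product: 5.44×10¹⁸ / 6.022×10²³ = 9.034×10⁻⁶ mol.
Photons that must be absorbed: 9.034×10⁻⁶ / 0.117 = 7.721×10⁻⁵ mol.
Photon energy: hc/λ = 6.734×10⁻¹⁹ J; per mole, 4.055×10⁵ J mol⁻¹.
Energy required: 7.721×10⁻⁵ × 4.055×10⁵ = 31.31 J.
Time: 31.31 J / 0.00559 W = 5600 s.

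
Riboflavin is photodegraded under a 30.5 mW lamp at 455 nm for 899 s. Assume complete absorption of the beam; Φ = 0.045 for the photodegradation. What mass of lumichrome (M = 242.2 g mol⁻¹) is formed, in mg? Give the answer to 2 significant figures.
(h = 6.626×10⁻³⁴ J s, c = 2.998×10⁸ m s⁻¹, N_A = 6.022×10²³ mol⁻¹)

1.1 mg

Photon energy at 455 nm: hc/λ = (6.626×10⁻³⁴)(2.998×10⁸)/(455×10⁻⁹) = 4.366×10⁻¹⁹ J.
Energy delivered: (30.5 mW)(899 s) = 27.42 J.
Photons incident: 27.42 / 4.366×10⁻¹⁹ = 6.280×10¹⁹, i.e. 6.280×10¹⁹/6.022×10²³ = 1.043×10⁻⁴ mol.
Product: Φ × n_abs = 0.045 × 1.043×10⁻⁴ = 4.694×10⁻⁶ mol.
Mass: 4.694×10⁻⁶ × 242.2 = 0.001137 g = 1.1 mg.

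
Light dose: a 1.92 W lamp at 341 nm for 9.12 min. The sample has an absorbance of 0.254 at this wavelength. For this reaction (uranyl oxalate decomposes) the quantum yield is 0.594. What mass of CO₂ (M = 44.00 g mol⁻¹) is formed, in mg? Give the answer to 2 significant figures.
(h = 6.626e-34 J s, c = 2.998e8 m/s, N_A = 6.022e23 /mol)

35 mg

Photon energy at 341 nm: hc/λ = (6.626e-34)(2.998e8)/(341e-9) = 5.825e-19 J.
Energy delivered: (1.92 W)(547.2 s) = 1051 J.
Photons incident: 1051 / 5.825e-19 = 1.804e21, i.e. 1.804e21/6.022e23 = 0.002996 mol.
Fraction absorbed: 1 − 10^(−0.254) = 0.4428.
Photons absorbed: 0.4428 × 0.002996 = 0.001327 mol.
Product: Φ × n_abs = 0.594 × 0.001327 = 7.882e-4 mol.
Mass: 7.882e-4 × 44.00 = 0.03468 g = 35 mg.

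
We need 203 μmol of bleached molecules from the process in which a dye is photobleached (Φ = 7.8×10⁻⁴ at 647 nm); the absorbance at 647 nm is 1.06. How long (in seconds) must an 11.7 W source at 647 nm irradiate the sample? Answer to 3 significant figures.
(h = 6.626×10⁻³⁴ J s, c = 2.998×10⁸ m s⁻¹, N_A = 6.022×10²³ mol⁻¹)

t ≈ 4510 s

Product: 203 μmol = 2.03×10⁻⁴ mol.
Photons that must be absorbed: 2.03×10⁻⁴ / 7.8×10⁻⁴ = 0.2603 mol.
Fraction absorbed: 1 − 10^(−1.06) = 0.9129.
Incident photons needed: 0.2603 / 0.9129 = 0.2851 mol.
Photon energy: hc/λ = 3.070×10⁻¹⁹ J; per mole, 1.849×10⁵ J mol⁻¹.
Energy required: 0.2851 × 1.849×10⁵ = 5.271×10⁴ J.
Time: 5.271×10⁴ J / 11.7 W = 4510 s.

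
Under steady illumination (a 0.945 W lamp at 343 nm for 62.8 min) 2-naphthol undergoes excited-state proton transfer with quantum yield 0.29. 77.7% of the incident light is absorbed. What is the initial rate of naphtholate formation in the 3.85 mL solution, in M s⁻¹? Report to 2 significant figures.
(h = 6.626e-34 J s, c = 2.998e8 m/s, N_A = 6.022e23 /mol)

Photon energy at 343 nm: hc/λ = (6.626e-34)(2.998e8)/(343e-9) = 5.791e-19 J.
Energy delivered: (0.945 W)(3768 s) = 3561 J.
Photons incident: 3561 / 5.791e-19 = 6.149e21, i.e. 6.149e21/6.022e23 = 0.01021 mol.
Photons absorbed: 0.777 × 0.01021 = 0.007933 mol.
Product formed: 0.29 × 0.007933 = 0.002301 mol.
Rate: 0.002301 mol / (3768 s × 0.00385 L) = 1.6e-4 M s⁻¹.

1.6e-4 M s⁻¹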